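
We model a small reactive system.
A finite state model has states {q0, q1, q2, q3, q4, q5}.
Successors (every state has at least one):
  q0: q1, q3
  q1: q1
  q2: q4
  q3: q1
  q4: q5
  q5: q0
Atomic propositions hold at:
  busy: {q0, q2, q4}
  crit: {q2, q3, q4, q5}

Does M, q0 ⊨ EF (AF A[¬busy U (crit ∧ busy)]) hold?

Sat(¬busy) = {q1, q3, q5}
Sat(crit ∧ busy) = {q2, q4}
A[¬busy U (crit ∧ busy)]: least fixpoint, start Z0 = Sat((crit ∧ busy)) = {q2, q4}, add states in Sat(¬busy) with every successor in Z. Already a fixed point.
Sat(A[¬busy U (crit ∧ busy)]) = {q2, q4}
AF A[¬busy U (crit ∧ busy)]: least fixpoint, start Z0 = {q2, q4}, add states with every successor in Z. Already a fixed point.
Sat(AF A[¬busy U (crit ∧ busy)]) = {q2, q4}
EF (AF A[¬busy U (crit ∧ busy)]): least fixpoint, start Z0 = {q2, q4}, add states with some successor in Z. Already a fixed point.
Sat(EF (AF A[¬busy U (crit ∧ busy)])) = {q2, q4}
q0 ∉ Sat(EF (AF A[¬busy U (crit ∧ busy)])) = {q2, q4}, so the formula does not hold at q0.

No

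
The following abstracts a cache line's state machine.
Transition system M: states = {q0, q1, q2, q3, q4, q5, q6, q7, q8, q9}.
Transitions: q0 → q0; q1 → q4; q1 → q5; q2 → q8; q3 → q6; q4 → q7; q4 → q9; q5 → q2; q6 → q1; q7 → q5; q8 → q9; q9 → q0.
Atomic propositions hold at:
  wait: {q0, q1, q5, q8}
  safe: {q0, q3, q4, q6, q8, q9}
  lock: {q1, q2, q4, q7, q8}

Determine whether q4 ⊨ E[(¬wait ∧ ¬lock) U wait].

No

Sat(¬wait) = {q2, q3, q4, q6, q7, q9}
Sat(¬lock) = {q0, q3, q5, q6, q9}
Sat(¬wait ∧ ¬lock) = {q3, q6, q9}
E[(¬wait ∧ ¬lock) U wait]: least fixpoint, start Z0 = Sat(wait) = {q0, q1, q5, q8}, add states in Sat(¬wait ∧ ¬lock) with some successor in Z. Z1 = {q0, q1, q5, q6, q8, q9}; Z2 = {q0, q1, q3, q5, q6, q8, q9}; fixed.
Sat(E[(¬wait ∧ ¬lock) U wait]) = {q0, q1, q3, q5, q6, q8, q9}
q4 ∉ Sat(E[(¬wait ∧ ¬lock) U wait]) = {q0, q1, q3, q5, q6, q8, q9}, so the formula does not hold at q4.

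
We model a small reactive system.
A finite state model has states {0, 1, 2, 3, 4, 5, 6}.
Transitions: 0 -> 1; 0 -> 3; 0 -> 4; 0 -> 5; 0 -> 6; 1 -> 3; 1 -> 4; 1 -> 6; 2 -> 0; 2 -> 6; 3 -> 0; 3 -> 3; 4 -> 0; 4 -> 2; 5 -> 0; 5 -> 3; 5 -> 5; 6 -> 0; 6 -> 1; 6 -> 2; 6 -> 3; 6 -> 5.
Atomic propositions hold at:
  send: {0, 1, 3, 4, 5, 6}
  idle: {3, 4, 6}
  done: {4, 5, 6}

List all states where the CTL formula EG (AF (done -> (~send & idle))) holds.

Sat(~send) = {2}
Sat(~send & idle) = ∅
Sat(done -> (~send & idle)) = {0, 1, 2, 3}
AF (done -> (~send & idle)): least fixpoint, start Z0 = {0, 1, 2, 3}, add states with every successor in Z. Z1 = {0, 1, 2, 3, 4}; fixed.
Sat(AF (done -> (~send & idle))) = {0, 1, 2, 3, 4}
EG (AF (done -> (~send & idle))): greatest fixpoint, start Z0 = {0, 1, 2, 3, 4}, keep only states in Sat with some successor in Z. Already a fixed point.
Sat(EG (AF (done -> (~send & idle)))) = {0, 1, 2, 3, 4}

{0, 1, 2, 3, 4}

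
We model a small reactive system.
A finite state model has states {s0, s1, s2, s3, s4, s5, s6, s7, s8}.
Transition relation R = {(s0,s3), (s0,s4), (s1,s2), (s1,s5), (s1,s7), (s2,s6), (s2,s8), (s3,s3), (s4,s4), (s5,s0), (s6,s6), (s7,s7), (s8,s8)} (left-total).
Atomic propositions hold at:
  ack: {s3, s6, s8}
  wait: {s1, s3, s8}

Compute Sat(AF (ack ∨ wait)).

{s1, s2, s3, s6, s8}

Sat(ack ∨ wait) = {s1, s3, s6, s8}
AF (ack ∨ wait): least fixpoint, start Z0 = {s1, s3, s6, s8}, add states with every successor in Z. Z1 = {s1, s2, s3, s6, s8}; fixed.
Sat(AF (ack ∨ wait)) = {s1, s2, s3, s6, s8}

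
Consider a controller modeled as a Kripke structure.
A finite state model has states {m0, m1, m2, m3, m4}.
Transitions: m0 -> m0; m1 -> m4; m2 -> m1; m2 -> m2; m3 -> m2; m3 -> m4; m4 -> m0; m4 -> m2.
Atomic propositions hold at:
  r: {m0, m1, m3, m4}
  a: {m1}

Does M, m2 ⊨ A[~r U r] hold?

Sat(~r) = {m2}
A[~r U r]: least fixpoint, start Z0 = Sat(r) = {m0, m1, m3, m4}, add states in Sat(~r) with every successor in Z. Already a fixed point.
Sat(A[~r U r]) = {m0, m1, m3, m4}
m2 ∉ Sat(A[~r U r]) = {m0, m1, m3, m4}, so the formula does not hold at m2.

No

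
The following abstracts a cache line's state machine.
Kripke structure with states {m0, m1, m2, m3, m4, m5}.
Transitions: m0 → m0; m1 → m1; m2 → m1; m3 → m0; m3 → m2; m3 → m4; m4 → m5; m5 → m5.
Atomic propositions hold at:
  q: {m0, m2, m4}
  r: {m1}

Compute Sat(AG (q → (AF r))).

AF r: least fixpoint, start Z0 = {m1}, add states with every successor in Z. Z1 = {m1, m2}; fixed.
Sat(AF r) = {m1, m2}
Sat(q → (AF r)) = {m1, m2, m3, m5}
AG (q → (AF r)): greatest fixpoint, start Z0 = {m1, m2, m3, m5}, keep only states in Sat with every successor in Z. Z1 = {m1, m2, m5}; fixed.
Sat(AG (q → (AF r))) = {m1, m2, m5}

{m1, m2, m5}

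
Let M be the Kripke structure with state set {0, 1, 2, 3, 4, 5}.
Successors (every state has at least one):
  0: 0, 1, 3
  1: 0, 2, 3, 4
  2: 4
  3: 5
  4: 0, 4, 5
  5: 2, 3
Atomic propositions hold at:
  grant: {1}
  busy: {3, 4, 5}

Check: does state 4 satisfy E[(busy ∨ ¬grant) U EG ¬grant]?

Sat(¬grant) = {0, 2, 3, 4, 5}
Sat(busy ∨ ¬grant) = {0, 2, 3, 4, 5}
EG ¬grant: greatest fixpoint, start Z0 = {0, 2, 3, 4, 5}, keep only states in Sat with some successor in Z. Already a fixed point.
Sat(EG ¬grant) = {0, 2, 3, 4, 5}
E[(busy ∨ ¬grant) U EG ¬grant]: least fixpoint, start Z0 = Sat(EG ¬grant) = {0, 2, 3, 4, 5}, add states in Sat(busy ∨ ¬grant) with some successor in Z. Already a fixed point.
Sat(E[(busy ∨ ¬grant) U EG ¬grant]) = {0, 2, 3, 4, 5}
4 ∈ Sat(E[(busy ∨ ¬grant) U EG ¬grant]) = {0, 2, 3, 4, 5}, so the formula holds at 4.

Yes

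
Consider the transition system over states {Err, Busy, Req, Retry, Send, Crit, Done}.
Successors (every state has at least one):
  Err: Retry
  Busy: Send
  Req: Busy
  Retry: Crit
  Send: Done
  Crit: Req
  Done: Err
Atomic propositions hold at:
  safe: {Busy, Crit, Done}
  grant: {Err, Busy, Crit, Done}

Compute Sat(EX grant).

Sat(EX grant) = {s : some successor in {Err, Busy, Crit, Done}} = {Req, Retry, Send, Done}

{Req, Retry, Send, Done}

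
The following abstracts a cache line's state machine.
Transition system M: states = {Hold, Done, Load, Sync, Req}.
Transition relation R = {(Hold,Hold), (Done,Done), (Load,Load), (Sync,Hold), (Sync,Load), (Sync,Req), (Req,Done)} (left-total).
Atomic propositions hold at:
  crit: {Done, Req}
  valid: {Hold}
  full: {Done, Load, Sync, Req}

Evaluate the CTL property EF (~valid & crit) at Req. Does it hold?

Yes

Sat(~valid) = {Done, Load, Sync, Req}
Sat(~valid & crit) = {Done, Req}
EF (~valid & crit): least fixpoint, start Z0 = {Done, Req}, add states with some successor in Z. Z1 = {Done, Sync, Req}; fixed.
Sat(EF (~valid & crit)) = {Done, Sync, Req}
Req ∈ Sat(EF (~valid & crit)) = {Done, Sync, Req}, so the formula holds at Req.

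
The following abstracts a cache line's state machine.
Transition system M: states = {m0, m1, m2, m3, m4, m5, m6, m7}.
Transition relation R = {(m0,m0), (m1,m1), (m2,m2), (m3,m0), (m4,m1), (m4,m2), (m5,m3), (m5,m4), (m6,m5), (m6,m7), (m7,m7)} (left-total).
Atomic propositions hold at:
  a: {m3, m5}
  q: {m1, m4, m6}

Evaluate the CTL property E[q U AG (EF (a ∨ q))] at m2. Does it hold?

No

Sat(a ∨ q) = {m1, m3, m4, m5, m6}
EF (a ∨ q): least fixpoint, start Z0 = {m1, m3, m4, m5, m6}, add states with some successor in Z. Already a fixed point.
Sat(EF (a ∨ q)) = {m1, m3, m4, m5, m6}
AG (EF (a ∨ q)): greatest fixpoint, start Z0 = {m1, m3, m4, m5, m6}, keep only states in Sat with every successor in Z. Z1 = {m1, m5}; Z2 = {m1}; fixed.
Sat(AG (EF (a ∨ q))) = {m1}
E[q U AG (EF (a ∨ q))]: least fixpoint, start Z0 = Sat(AG (EF (a ∨ q))) = {m1}, add states in Sat(q) with some successor in Z. Z1 = {m1, m4}; fixed.
Sat(E[q U AG (EF (a ∨ q))]) = {m1, m4}
m2 ∉ Sat(E[q U AG (EF (a ∨ q))]) = {m1, m4}, so the formula does not hold at m2.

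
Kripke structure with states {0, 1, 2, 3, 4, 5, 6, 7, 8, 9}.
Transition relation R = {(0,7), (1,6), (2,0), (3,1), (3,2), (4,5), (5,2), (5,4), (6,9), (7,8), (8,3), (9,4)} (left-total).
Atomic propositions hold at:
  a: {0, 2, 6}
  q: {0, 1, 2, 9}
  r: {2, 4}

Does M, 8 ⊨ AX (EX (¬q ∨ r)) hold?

Sat(¬q) = {3, 4, 5, 6, 7, 8}
Sat(¬q ∨ r) = {2, 3, 4, 5, 6, 7, 8}
Sat(EX (¬q ∨ r)) = {s : some successor in {2, 3, 4, 5, 6, 7, 8}} = {0, 1, 3, 4, 5, 7, 8, 9}
Sat(AX (EX (¬q ∨ r))) = {s : every successor in {0, 1, 3, 4, 5, 7, 8, 9}} = {0, 2, 4, 6, 7, 8, 9}
8 ∈ Sat(AX (EX (¬q ∨ r))) = {0, 2, 4, 6, 7, 8, 9}, so the formula holds at 8.

Yes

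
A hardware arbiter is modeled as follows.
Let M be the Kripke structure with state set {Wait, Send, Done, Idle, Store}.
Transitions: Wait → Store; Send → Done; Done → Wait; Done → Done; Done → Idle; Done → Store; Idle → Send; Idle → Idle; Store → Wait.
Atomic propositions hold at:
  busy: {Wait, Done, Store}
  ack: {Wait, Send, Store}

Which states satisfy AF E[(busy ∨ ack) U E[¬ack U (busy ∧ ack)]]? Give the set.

{Wait, Send, Done, Store}

Sat(busy ∨ ack) = {Wait, Send, Done, Store}
Sat(¬ack) = {Done, Idle}
Sat(busy ∧ ack) = {Wait, Store}
E[¬ack U (busy ∧ ack)]: least fixpoint, start Z0 = Sat((busy ∧ ack)) = {Wait, Store}, add states in Sat(¬ack) with some successor in Z. Z1 = {Wait, Done, Store}; fixed.
Sat(E[¬ack U (busy ∧ ack)]) = {Wait, Done, Store}
E[(busy ∨ ack) U E[¬ack U (busy ∧ ack)]]: least fixpoint, start Z0 = Sat(E[¬ack U (busy ∧ ack)]) = {Wait, Done, Store}, add states in Sat(busy ∨ ack) with some successor in Z. Z1 = {Wait, Send, Done, Store}; fixed.
Sat(E[(busy ∨ ack) U E[¬ack U (busy ∧ ack)]]) = {Wait, Send, Done, Store}
AF E[(busy ∨ ack) U E[¬ack U (busy ∧ ack)]]: least fixpoint, start Z0 = {Wait, Send, Done, Store}, add states with every successor in Z. Already a fixed point.
Sat(AF E[(busy ∨ ack) U E[¬ack U (busy ∧ ack)]]) = {Wait, Send, Done, Store}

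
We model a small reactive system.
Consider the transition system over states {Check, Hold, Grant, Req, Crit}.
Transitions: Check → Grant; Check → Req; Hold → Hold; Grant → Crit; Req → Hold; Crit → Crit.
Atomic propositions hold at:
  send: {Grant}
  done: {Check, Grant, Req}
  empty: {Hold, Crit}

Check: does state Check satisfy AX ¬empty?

Sat(¬empty) = {Check, Grant, Req}
Sat(AX ¬empty) = {s : every successor in {Check, Grant, Req}} = {Check}
Check ∈ Sat(AX ¬empty) = {Check}, so the formula holds at Check.

Yes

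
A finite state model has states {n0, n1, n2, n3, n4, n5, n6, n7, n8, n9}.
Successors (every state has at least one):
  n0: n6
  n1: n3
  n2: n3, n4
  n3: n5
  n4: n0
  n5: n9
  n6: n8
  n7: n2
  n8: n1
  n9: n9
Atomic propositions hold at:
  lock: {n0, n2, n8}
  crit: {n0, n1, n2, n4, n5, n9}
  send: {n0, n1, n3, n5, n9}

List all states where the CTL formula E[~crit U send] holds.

{n0, n1, n3, n5, n6, n8, n9}

Sat(~crit) = {n3, n6, n7, n8}
E[~crit U send]: least fixpoint, start Z0 = Sat(send) = {n0, n1, n3, n5, n9}, add states in Sat(~crit) with some successor in Z. Z1 = {n0, n1, n3, n5, n8, n9}; Z2 = {n0, n1, n3, n5, n6, n8, n9}; fixed.
Sat(E[~crit U send]) = {n0, n1, n3, n5, n6, n8, n9}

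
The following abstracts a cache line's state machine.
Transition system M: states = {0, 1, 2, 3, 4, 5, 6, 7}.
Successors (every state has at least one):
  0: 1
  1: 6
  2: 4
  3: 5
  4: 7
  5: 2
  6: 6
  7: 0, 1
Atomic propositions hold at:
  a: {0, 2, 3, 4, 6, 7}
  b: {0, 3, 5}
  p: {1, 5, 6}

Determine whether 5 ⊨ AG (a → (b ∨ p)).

Sat(b ∨ p) = {0, 1, 3, 5, 6}
Sat(a → (b ∨ p)) = {0, 1, 3, 5, 6}
AG (a → (b ∨ p)): greatest fixpoint, start Z0 = {0, 1, 3, 5, 6}, keep only states in Sat with every successor in Z. Z1 = {0, 1, 3, 6}; Z2 = {0, 1, 6}; fixed.
Sat(AG (a → (b ∨ p))) = {0, 1, 6}
5 ∉ Sat(AG (a → (b ∨ p))) = {0, 1, 6}, so the formula does not hold at 5.

No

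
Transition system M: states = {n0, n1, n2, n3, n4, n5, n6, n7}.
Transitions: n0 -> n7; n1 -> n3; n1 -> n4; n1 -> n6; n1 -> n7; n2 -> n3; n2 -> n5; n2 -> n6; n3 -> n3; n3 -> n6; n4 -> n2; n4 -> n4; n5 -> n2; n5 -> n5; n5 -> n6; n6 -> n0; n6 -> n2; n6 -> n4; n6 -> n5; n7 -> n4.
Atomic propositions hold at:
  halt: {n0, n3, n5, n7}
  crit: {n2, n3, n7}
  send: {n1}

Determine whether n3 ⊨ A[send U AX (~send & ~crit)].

No

Sat(~send) = {n0, n2, n3, n4, n5, n6, n7}
Sat(~crit) = {n0, n1, n4, n5, n6}
Sat(~send & ~crit) = {n0, n4, n5, n6}
Sat(AX (~send & ~crit)) = {s : every successor in {n0, n4, n5, n6}} = {n7}
A[send U AX (~send & ~crit)]: least fixpoint, start Z0 = Sat(AX (~send & ~crit)) = {n7}, add states in Sat(send) with every successor in Z. Already a fixed point.
Sat(A[send U AX (~send & ~crit)]) = {n7}
n3 ∉ Sat(A[send U AX (~send & ~crit)]) = {n7}, so the formula does not hold at n3.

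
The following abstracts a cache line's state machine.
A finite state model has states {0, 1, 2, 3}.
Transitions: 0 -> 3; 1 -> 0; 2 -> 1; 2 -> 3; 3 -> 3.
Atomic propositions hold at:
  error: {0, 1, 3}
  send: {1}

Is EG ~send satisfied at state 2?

Sat(~send) = {0, 2, 3}
EG ~send: greatest fixpoint, start Z0 = {0, 2, 3}, keep only states in Sat with some successor in Z. Already a fixed point.
Sat(EG ~send) = {0, 2, 3}
2 ∈ Sat(EG ~send) = {0, 2, 3}, so the formula holds at 2.

Yes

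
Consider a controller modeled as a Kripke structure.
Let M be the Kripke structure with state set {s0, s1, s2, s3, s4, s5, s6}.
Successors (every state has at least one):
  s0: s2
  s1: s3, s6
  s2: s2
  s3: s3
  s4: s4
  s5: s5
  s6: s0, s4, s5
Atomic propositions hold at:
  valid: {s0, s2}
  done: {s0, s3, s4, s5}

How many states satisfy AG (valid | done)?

Sat(valid | done) = {s0, s2, s3, s4, s5}
AG (valid | done): greatest fixpoint, start Z0 = {s0, s2, s3, s4, s5}, keep only states in Sat with every successor in Z. Already a fixed point.
Sat(AG (valid | done)) = {s0, s2, s3, s4, s5}
|Sat(AG (valid | done))| = |{s0, s2, s3, s4, s5}| = 5.

5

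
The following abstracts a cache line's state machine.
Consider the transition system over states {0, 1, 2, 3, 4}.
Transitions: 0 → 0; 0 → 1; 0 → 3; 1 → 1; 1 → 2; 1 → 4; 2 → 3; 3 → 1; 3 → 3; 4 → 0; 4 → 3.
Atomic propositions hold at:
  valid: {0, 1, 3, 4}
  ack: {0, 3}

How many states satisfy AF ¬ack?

3

Sat(¬ack) = {1, 2, 4}
AF ¬ack: least fixpoint, start Z0 = {1, 2, 4}, add states with every successor in Z. Already a fixed point.
Sat(AF ¬ack) = {1, 2, 4}
|Sat(AF ¬ack)| = |{1, 2, 4}| = 3.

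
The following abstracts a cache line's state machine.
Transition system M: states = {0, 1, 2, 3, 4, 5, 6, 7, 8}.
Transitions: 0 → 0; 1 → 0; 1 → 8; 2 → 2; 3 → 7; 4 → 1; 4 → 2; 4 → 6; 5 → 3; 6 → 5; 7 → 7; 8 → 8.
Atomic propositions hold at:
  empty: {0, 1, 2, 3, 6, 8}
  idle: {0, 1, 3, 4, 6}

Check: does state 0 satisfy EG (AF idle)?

Yes

AF idle: least fixpoint, start Z0 = {0, 1, 3, 4, 6}, add states with every successor in Z. Z1 = {0, 1, 3, 4, 5, 6}; fixed.
Sat(AF idle) = {0, 1, 3, 4, 5, 6}
EG (AF idle): greatest fixpoint, start Z0 = {0, 1, 3, 4, 5, 6}, keep only states in Sat with some successor in Z. Z1 = {0, 1, 4, 5, 6}; Z2 = {0, 1, 4, 6}; Z3 = {0, 1, 4}; fixed.
Sat(EG (AF idle)) = {0, 1, 4}
0 ∈ Sat(EG (AF idle)) = {0, 1, 4}, so the formula holds at 0.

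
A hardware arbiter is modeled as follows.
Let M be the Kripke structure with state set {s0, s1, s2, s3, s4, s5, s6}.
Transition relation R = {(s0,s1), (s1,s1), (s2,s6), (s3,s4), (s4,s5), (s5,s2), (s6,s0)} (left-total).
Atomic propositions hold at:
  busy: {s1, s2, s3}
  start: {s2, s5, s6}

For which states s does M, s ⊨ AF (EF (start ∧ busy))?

Sat(start ∧ busy) = {s2}
EF (start ∧ busy): least fixpoint, start Z0 = {s2}, add states with some successor in Z. Z1 = {s2, s5}; Z2 = {s2, s4, s5}; Z3 = {s2, s3, s4, s5}; fixed.
Sat(EF (start ∧ busy)) = {s2, s3, s4, s5}
AF (EF (start ∧ busy)): least fixpoint, start Z0 = {s2, s3, s4, s5}, add states with every successor in Z. Already a fixed point.
Sat(AF (EF (start ∧ busy))) = {s2, s3, s4, s5}

{s2, s3, s4, s5}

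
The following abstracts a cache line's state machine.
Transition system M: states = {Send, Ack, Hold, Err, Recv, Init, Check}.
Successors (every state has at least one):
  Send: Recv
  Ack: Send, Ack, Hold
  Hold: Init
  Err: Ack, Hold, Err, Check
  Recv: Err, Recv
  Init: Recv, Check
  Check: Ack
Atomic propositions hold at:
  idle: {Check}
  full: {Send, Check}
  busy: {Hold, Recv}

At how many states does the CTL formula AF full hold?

AF full: least fixpoint, start Z0 = {Send, Check}, add states with every successor in Z. Already a fixed point.
Sat(AF full) = {Send, Check}
|Sat(AF full)| = |{Send, Check}| = 2.

2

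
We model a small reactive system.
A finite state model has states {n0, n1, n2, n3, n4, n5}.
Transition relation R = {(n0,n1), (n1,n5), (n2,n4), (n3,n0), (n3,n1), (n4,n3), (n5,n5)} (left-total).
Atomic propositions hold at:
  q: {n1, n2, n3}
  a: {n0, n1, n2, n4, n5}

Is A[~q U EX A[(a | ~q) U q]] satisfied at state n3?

Sat(~q) = {n0, n4, n5}
Sat(a | ~q) = {n0, n1, n2, n4, n5}
A[(a | ~q) U q]: least fixpoint, start Z0 = Sat(q) = {n1, n2, n3}, add states in Sat(a | ~q) with every successor in Z. Z1 = {n0, n1, n2, n3, n4}; fixed.
Sat(A[(a | ~q) U q]) = {n0, n1, n2, n3, n4}
Sat(EX A[(a | ~q) U q]) = {s : some successor in {n0, n1, n2, n3, n4}} = {n0, n2, n3, n4}
A[~q U EX A[(a | ~q) U q]]: least fixpoint, start Z0 = Sat(EX A[(a | ~q) U q]) = {n0, n2, n3, n4}, add states in Sat(~q) with every successor in Z. Already a fixed point.
Sat(A[~q U EX A[(a | ~q) U q]]) = {n0, n2, n3, n4}
n3 ∈ Sat(A[~q U EX A[(a | ~q) U q]]) = {n0, n2, n3, n4}, so the formula holds at n3.

Yes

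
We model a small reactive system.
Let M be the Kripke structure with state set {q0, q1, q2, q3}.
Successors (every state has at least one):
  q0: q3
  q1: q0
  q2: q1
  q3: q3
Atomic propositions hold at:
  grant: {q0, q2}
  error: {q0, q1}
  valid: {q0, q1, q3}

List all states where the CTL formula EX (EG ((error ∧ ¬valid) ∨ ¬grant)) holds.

Sat(¬valid) = {q2}
Sat(error ∧ ¬valid) = ∅
Sat(¬grant) = {q1, q3}
Sat((error ∧ ¬valid) ∨ ¬grant) = {q1, q3}
EG ((error ∧ ¬valid) ∨ ¬grant): greatest fixpoint, start Z0 = {q1, q3}, keep only states in Sat with some successor in Z. Z1 = {q3}; fixed.
Sat(EG ((error ∧ ¬valid) ∨ ¬grant)) = {q3}
Sat(EX (EG ((error ∧ ¬valid) ∨ ¬grant))) = {s : some successor in {q3}} = {q0, q3}

{q0, q3}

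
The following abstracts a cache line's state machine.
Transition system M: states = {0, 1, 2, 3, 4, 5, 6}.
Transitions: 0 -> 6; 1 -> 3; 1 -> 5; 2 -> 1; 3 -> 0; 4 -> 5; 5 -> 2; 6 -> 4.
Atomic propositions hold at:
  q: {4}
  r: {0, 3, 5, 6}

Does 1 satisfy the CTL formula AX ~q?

Yes

Sat(~q) = {0, 1, 2, 3, 5, 6}
Sat(AX ~q) = {s : every successor in {0, 1, 2, 3, 5, 6}} = {0, 1, 2, 3, 4, 5}
1 ∈ Sat(AX ~q) = {0, 1, 2, 3, 4, 5}, so the formula holds at 1.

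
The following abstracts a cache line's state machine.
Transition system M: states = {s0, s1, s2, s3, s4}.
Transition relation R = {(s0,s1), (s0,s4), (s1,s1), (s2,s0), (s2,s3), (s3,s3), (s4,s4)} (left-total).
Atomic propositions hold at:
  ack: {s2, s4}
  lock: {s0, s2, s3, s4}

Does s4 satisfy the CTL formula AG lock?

Yes

AG lock: greatest fixpoint, start Z0 = {s0, s2, s3, s4}, keep only states in Sat with every successor in Z. Z1 = {s2, s3, s4}; Z2 = {s3, s4}; fixed.
Sat(AG lock) = {s3, s4}
s4 ∈ Sat(AG lock) = {s3, s4}, so the formula holds at s4.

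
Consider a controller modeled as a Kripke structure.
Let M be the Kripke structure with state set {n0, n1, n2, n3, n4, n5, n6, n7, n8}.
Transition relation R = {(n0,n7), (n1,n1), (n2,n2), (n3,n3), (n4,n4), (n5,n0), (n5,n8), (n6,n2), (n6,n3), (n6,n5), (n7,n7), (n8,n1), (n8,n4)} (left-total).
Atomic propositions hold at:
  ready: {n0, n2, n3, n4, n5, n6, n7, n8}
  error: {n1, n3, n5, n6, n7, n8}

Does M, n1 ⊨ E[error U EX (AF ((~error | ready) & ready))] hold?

No

Sat(~error) = {n0, n2, n4}
Sat(~error | ready) = {n0, n2, n3, n4, n5, n6, n7, n8}
Sat((~error | ready) & ready) = {n0, n2, n3, n4, n5, n6, n7, n8}
AF ((~error | ready) & ready): least fixpoint, start Z0 = {n0, n2, n3, n4, n5, n6, n7, n8}, add states with every successor in Z. Already a fixed point.
Sat(AF ((~error | ready) & ready)) = {n0, n2, n3, n4, n5, n6, n7, n8}
Sat(EX (AF ((~error | ready) & ready))) = {s : some successor in {n0, n2, n3, n4, n5, n6, n7, n8}} = {n0, n2, n3, n4, n5, n6, n7, n8}
E[error U EX (AF ((~error | ready) & ready))]: least fixpoint, start Z0 = Sat(EX (AF ((~error | ready) & ready))) = {n0, n2, n3, n4, n5, n6, n7, n8}, add states in Sat(error) with some successor in Z. Already a fixed point.
Sat(E[error U EX (AF ((~error | ready) & ready))]) = {n0, n2, n3, n4, n5, n6, n7, n8}
n1 ∉ Sat(E[error U EX (AF ((~error | ready) & ready))]) = {n0, n2, n3, n4, n5, n6, n7, n8}, so the formula does not hold at n1.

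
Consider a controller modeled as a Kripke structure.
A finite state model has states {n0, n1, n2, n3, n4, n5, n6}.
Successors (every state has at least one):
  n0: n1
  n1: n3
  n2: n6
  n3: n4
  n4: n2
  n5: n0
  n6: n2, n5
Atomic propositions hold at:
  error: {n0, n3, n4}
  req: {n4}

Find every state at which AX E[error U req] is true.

{n1, n3}

E[error U req]: least fixpoint, start Z0 = Sat(req) = {n4}, add states in Sat(error) with some successor in Z. Z1 = {n3, n4}; fixed.
Sat(E[error U req]) = {n3, n4}
Sat(AX E[error U req]) = {s : every successor in {n3, n4}} = {n1, n3}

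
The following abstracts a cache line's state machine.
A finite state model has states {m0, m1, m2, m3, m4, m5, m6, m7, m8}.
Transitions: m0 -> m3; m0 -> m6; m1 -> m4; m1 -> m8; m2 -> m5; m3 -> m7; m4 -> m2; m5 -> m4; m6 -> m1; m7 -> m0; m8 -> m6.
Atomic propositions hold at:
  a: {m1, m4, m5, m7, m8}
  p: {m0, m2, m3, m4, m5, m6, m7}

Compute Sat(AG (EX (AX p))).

Sat(AX p) = {s : every successor in {m0, m2, m3, m4, m5, m6, m7}} = {m0, m2, m3, m4, m5, m7, m8}
Sat(EX (AX p)) = {s : some successor in {m0, m2, m3, m4, m5, m7, m8}} = {m0, m1, m2, m3, m4, m5, m7}
AG (EX (AX p)): greatest fixpoint, start Z0 = {m0, m1, m2, m3, m4, m5, m7}, keep only states in Sat with every successor in Z. Z1 = {m2, m3, m4, m5, m7}; Z2 = {m2, m3, m4, m5}; Z3 = {m2, m4, m5}; fixed.
Sat(AG (EX (AX p))) = {m2, m4, m5}

{m2, m4, m5}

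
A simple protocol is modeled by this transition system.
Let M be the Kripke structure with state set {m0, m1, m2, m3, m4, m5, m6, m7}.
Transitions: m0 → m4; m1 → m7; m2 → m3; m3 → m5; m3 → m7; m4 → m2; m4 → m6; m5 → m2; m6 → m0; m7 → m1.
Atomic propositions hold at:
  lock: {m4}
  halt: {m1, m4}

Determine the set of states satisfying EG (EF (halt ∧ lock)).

Sat(halt ∧ lock) = {m4}
EF (halt ∧ lock): least fixpoint, start Z0 = {m4}, add states with some successor in Z. Z1 = {m0, m4}; Z2 = {m0, m4, m6}; fixed.
Sat(EF (halt ∧ lock)) = {m0, m4, m6}
EG (EF (halt ∧ lock)): greatest fixpoint, start Z0 = {m0, m4, m6}, keep only states in Sat with some successor in Z. Already a fixed point.
Sat(EG (EF (halt ∧ lock))) = {m0, m4, m6}

{m0, m4, m6}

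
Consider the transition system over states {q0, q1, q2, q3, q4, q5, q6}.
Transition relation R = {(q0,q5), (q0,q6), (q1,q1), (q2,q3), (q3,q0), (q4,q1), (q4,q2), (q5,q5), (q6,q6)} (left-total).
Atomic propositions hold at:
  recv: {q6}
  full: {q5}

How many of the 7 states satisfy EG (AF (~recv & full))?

1

Sat(~recv) = {q0, q1, q2, q3, q4, q5}
Sat(~recv & full) = {q5}
AF (~recv & full): least fixpoint, start Z0 = {q5}, add states with every successor in Z. Already a fixed point.
Sat(AF (~recv & full)) = {q5}
EG (AF (~recv & full)): greatest fixpoint, start Z0 = {q5}, keep only states in Sat with some successor in Z. Already a fixed point.
Sat(EG (AF (~recv & full))) = {q5}
|Sat(EG (AF (~recv & full)))| = |{q5}| = 1.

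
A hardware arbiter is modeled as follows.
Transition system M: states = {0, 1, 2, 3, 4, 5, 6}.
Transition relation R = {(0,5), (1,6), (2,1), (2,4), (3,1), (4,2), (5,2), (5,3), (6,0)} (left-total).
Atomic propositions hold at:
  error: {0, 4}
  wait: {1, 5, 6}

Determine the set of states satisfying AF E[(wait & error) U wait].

{0, 1, 3, 5, 6}

Sat(wait & error) = ∅
E[(wait & error) U wait]: least fixpoint, start Z0 = Sat(wait) = {1, 5, 6}, add states in Sat(wait & error) with some successor in Z. Already a fixed point.
Sat(E[(wait & error) U wait]) = {1, 5, 6}
AF E[(wait & error) U wait]: least fixpoint, start Z0 = {1, 5, 6}, add states with every successor in Z. Z1 = {0, 1, 3, 5, 6}; fixed.
Sat(AF E[(wait & error) U wait]) = {0, 1, 3, 5, 6}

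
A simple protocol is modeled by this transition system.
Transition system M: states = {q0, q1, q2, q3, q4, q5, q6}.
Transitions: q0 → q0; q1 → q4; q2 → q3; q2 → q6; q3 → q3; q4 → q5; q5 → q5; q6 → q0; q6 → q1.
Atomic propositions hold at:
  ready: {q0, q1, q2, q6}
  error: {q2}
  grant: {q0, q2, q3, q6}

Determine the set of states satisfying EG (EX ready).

Sat(EX ready) = {s : some successor in {q0, q1, q2, q6}} = {q0, q2, q6}
EG (EX ready): greatest fixpoint, start Z0 = {q0, q2, q6}, keep only states in Sat with some successor in Z. Already a fixed point.
Sat(EG (EX ready)) = {q0, q2, q6}

{q0, q2, q6}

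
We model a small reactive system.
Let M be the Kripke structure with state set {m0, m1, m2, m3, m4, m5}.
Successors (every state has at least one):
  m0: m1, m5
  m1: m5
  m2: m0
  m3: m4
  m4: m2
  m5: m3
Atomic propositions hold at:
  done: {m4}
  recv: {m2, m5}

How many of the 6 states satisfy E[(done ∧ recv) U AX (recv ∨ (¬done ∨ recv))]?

5

Sat(done ∧ recv) = ∅
Sat(¬done) = {m0, m1, m2, m3, m5}
Sat(¬done ∨ recv) = {m0, m1, m2, m3, m5}
Sat(recv ∨ (¬done ∨ recv)) = {m0, m1, m2, m3, m5}
Sat(AX (recv ∨ (¬done ∨ recv))) = {s : every successor in {m0, m1, m2, m3, m5}} = {m0, m1, m2, m4, m5}
E[(done ∧ recv) U AX (recv ∨ (¬done ∨ recv))]: least fixpoint, start Z0 = Sat(AX (recv ∨ (¬done ∨ recv))) = {m0, m1, m2, m4, m5}, add states in Sat(done ∧ recv) with some successor in Z. Already a fixed point.
Sat(E[(done ∧ recv) U AX (recv ∨ (¬done ∨ recv))]) = {m0, m1, m2, m4, m5}
|Sat(E[(done ∧ recv) U AX (recv ∨ (¬done ∨ recv))])| = |{m0, m1, m2, m4, m5}| = 5.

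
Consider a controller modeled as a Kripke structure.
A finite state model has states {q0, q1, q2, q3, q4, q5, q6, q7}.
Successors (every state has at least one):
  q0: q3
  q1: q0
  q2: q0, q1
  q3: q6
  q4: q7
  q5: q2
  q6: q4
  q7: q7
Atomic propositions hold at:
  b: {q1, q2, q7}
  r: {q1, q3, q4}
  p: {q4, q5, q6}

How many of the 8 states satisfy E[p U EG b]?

3

EG b: greatest fixpoint, start Z0 = {q1, q2, q7}, keep only states in Sat with some successor in Z. Z1 = {q2, q7}; Z2 = {q7}; fixed.
Sat(EG b) = {q7}
E[p U EG b]: least fixpoint, start Z0 = Sat(EG b) = {q7}, add states in Sat(p) with some successor in Z. Z1 = {q4, q7}; Z2 = {q4, q6, q7}; fixed.
Sat(E[p U EG b]) = {q4, q6, q7}
|Sat(E[p U EG b])| = |{q4, q6, q7}| = 3.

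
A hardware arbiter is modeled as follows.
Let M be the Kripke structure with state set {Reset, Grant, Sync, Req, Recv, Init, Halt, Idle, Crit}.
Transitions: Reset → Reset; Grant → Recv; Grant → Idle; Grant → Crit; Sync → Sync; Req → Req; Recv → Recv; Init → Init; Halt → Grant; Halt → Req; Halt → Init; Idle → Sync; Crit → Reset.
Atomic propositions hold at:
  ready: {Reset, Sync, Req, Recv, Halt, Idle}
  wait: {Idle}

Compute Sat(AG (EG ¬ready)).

{Init}

Sat(¬ready) = {Grant, Init, Crit}
EG ¬ready: greatest fixpoint, start Z0 = {Grant, Init, Crit}, keep only states in Sat with some successor in Z. Z1 = {Grant, Init}; Z2 = {Init}; fixed.
Sat(EG ¬ready) = {Init}
AG (EG ¬ready): greatest fixpoint, start Z0 = {Init}, keep only states in Sat with every successor in Z. Already a fixed point.
Sat(AG (EG ¬ready)) = {Init}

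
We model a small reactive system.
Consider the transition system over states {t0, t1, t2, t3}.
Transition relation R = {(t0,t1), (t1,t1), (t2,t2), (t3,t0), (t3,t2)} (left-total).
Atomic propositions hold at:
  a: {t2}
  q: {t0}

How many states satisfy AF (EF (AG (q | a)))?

Sat(q | a) = {t0, t2}
AG (q | a): greatest fixpoint, start Z0 = {t0, t2}, keep only states in Sat with every successor in Z. Z1 = {t2}; fixed.
Sat(AG (q | a)) = {t2}
EF (AG (q | a)): least fixpoint, start Z0 = {t2}, add states with some successor in Z. Z1 = {t2, t3}; fixed.
Sat(EF (AG (q | a))) = {t2, t3}
AF (EF (AG (q | a))): least fixpoint, start Z0 = {t2, t3}, add states with every successor in Z. Already a fixed point.
Sat(AF (EF (AG (q | a)))) = {t2, t3}
|Sat(AF (EF (AG (q | a))))| = |{t2, t3}| = 2.

2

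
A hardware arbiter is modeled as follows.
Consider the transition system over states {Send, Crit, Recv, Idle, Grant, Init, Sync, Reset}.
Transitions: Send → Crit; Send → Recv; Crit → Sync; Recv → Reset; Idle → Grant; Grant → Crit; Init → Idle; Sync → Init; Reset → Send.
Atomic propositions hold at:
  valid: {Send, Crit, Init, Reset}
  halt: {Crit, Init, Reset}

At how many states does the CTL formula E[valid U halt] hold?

4

E[valid U halt]: least fixpoint, start Z0 = Sat(halt) = {Crit, Init, Reset}, add states in Sat(valid) with some successor in Z. Z1 = {Send, Crit, Init, Reset}; fixed.
Sat(E[valid U halt]) = {Send, Crit, Init, Reset}
|Sat(E[valid U halt])| = |{Send, Crit, Init, Reset}| = 4.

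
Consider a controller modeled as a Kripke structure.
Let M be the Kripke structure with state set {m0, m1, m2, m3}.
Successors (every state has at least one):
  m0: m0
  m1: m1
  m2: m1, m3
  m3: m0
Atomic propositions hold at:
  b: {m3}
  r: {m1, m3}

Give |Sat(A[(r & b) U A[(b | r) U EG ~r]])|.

2

Sat(r & b) = {m3}
Sat(b | r) = {m1, m3}
Sat(~r) = {m0, m2}
EG ~r: greatest fixpoint, start Z0 = {m0, m2}, keep only states in Sat with some successor in Z. Z1 = {m0}; fixed.
Sat(EG ~r) = {m0}
A[(b | r) U EG ~r]: least fixpoint, start Z0 = Sat(EG ~r) = {m0}, add states in Sat(b | r) with every successor in Z. Z1 = {m0, m3}; fixed.
Sat(A[(b | r) U EG ~r]) = {m0, m3}
A[(r & b) U A[(b | r) U EG ~r]]: least fixpoint, start Z0 = Sat(A[(b | r) U EG ~r]) = {m0, m3}, add states in Sat(r & b) with every successor in Z. Already a fixed point.
Sat(A[(r & b) U A[(b | r) U EG ~r]]) = {m0, m3}
|Sat(A[(r & b) U A[(b | r) U EG ~r]])| = |{m0, m3}| = 2.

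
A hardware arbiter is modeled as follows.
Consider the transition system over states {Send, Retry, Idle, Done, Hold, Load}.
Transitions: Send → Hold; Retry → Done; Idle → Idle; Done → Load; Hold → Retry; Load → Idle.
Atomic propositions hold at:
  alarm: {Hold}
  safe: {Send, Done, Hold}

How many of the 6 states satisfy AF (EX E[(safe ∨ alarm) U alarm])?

1

Sat(safe ∨ alarm) = {Send, Done, Hold}
E[(safe ∨ alarm) U alarm]: least fixpoint, start Z0 = Sat(alarm) = {Hold}, add states in Sat(safe ∨ alarm) with some successor in Z. Z1 = {Send, Hold}; fixed.
Sat(E[(safe ∨ alarm) U alarm]) = {Send, Hold}
Sat(EX E[(safe ∨ alarm) U alarm]) = {s : some successor in {Send, Hold}} = {Send}
AF (EX E[(safe ∨ alarm) U alarm]): least fixpoint, start Z0 = {Send}, add states with every successor in Z. Already a fixed point.
Sat(AF (EX E[(safe ∨ alarm) U alarm])) = {Send}
|Sat(AF (EX E[(safe ∨ alarm) U alarm]))| = |{Send}| = 1.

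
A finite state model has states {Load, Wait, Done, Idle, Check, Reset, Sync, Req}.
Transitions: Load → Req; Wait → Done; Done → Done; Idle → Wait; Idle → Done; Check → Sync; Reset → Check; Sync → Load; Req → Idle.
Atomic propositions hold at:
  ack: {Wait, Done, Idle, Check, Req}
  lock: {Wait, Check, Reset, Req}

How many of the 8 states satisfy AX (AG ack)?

5

AG ack: greatest fixpoint, start Z0 = {Wait, Done, Idle, Check, Req}, keep only states in Sat with every successor in Z. Z1 = {Wait, Done, Idle, Req}; fixed.
Sat(AG ack) = {Wait, Done, Idle, Req}
Sat(AX (AG ack)) = {s : every successor in {Wait, Done, Idle, Req}} = {Load, Wait, Done, Idle, Req}
|Sat(AX (AG ack))| = |{Load, Wait, Done, Idle, Req}| = 5.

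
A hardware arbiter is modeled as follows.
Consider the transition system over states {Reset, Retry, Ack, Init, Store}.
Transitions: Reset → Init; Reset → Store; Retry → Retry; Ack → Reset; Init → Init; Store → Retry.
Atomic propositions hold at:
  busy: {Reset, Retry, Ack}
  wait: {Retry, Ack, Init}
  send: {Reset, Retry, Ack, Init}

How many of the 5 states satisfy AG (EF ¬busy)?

Sat(¬busy) = {Init, Store}
EF ¬busy: least fixpoint, start Z0 = {Init, Store}, add states with some successor in Z. Z1 = {Reset, Init, Store}; Z2 = {Reset, Ack, Init, Store}; fixed.
Sat(EF ¬busy) = {Reset, Ack, Init, Store}
AG (EF ¬busy): greatest fixpoint, start Z0 = {Reset, Ack, Init, Store}, keep only states in Sat with every successor in Z. Z1 = {Reset, Ack, Init}; Z2 = {Ack, Init}; Z3 = {Init}; fixed.
Sat(AG (EF ¬busy)) = {Init}
|Sat(AG (EF ¬busy))| = |{Init}| = 1.

1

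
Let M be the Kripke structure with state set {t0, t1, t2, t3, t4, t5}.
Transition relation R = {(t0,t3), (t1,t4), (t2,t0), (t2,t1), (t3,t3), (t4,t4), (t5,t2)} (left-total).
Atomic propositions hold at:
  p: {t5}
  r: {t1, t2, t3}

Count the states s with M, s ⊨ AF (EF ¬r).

5

Sat(¬r) = {t0, t4, t5}
EF ¬r: least fixpoint, start Z0 = {t0, t4, t5}, add states with some successor in Z. Z1 = {t0, t1, t2, t4, t5}; fixed.
Sat(EF ¬r) = {t0, t1, t2, t4, t5}
AF (EF ¬r): least fixpoint, start Z0 = {t0, t1, t2, t4, t5}, add states with every successor in Z. Already a fixed point.
Sat(AF (EF ¬r)) = {t0, t1, t2, t4, t5}
|Sat(AF (EF ¬r))| = |{t0, t1, t2, t4, t5}| = 5.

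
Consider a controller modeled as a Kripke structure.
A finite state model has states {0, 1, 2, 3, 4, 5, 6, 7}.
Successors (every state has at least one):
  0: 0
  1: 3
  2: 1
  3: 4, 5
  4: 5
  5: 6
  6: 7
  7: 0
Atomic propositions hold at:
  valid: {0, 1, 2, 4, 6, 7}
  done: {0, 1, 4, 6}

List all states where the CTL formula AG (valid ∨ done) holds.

{0, 6, 7}

Sat(valid ∨ done) = {0, 1, 2, 4, 6, 7}
AG (valid ∨ done): greatest fixpoint, start Z0 = {0, 1, 2, 4, 6, 7}, keep only states in Sat with every successor in Z. Z1 = {0, 2, 6, 7}; Z2 = {0, 6, 7}; fixed.
Sat(AG (valid ∨ done)) = {0, 6, 7}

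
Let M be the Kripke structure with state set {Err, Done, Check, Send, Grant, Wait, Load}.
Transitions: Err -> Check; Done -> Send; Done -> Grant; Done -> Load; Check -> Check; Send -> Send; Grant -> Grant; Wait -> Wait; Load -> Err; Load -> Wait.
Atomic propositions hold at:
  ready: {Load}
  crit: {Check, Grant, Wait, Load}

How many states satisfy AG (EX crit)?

Sat(EX crit) = {s : some successor in {Check, Grant, Wait, Load}} = {Err, Done, Check, Grant, Wait, Load}
AG (EX crit): greatest fixpoint, start Z0 = {Err, Done, Check, Grant, Wait, Load}, keep only states in Sat with every successor in Z. Z1 = {Err, Check, Grant, Wait, Load}; fixed.
Sat(AG (EX crit)) = {Err, Check, Grant, Wait, Load}
|Sat(AG (EX crit))| = |{Err, Check, Grant, Wait, Load}| = 5.

5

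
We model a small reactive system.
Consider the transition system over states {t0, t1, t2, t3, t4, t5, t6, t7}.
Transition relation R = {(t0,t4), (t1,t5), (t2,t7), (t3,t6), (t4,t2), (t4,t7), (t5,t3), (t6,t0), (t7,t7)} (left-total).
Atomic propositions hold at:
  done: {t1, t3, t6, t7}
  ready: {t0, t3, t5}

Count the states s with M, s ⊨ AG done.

1

AG done: greatest fixpoint, start Z0 = {t1, t3, t6, t7}, keep only states in Sat with every successor in Z. Z1 = {t3, t7}; Z2 = {t7}; fixed.
Sat(AG done) = {t7}
|Sat(AG done)| = |{t7}| = 1.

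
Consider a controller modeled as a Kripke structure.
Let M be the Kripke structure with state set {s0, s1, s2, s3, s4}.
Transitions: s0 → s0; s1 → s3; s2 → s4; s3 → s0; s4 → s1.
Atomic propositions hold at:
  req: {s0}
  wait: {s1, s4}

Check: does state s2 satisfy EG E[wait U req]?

No

E[wait U req]: least fixpoint, start Z0 = Sat(req) = {s0}, add states in Sat(wait) with some successor in Z. Already a fixed point.
Sat(E[wait U req]) = {s0}
EG E[wait U req]: greatest fixpoint, start Z0 = {s0}, keep only states in Sat with some successor in Z. Already a fixed point.
Sat(EG E[wait U req]) = {s0}
s2 ∉ Sat(EG E[wait U req]) = {s0}, so the formula does not hold at s2.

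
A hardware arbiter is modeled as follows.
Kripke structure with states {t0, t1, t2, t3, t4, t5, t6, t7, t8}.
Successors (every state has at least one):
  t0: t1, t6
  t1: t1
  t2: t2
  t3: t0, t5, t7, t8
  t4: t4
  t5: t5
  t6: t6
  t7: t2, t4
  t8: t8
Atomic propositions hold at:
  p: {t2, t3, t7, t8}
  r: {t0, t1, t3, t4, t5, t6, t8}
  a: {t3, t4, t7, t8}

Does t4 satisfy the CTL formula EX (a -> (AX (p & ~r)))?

Sat(~r) = {t2, t7}
Sat(p & ~r) = {t2, t7}
Sat(AX (p & ~r)) = {s : every successor in {t2, t7}} = {t2}
Sat(a -> (AX (p & ~r))) = {t0, t1, t2, t5, t6}
Sat(EX (a -> (AX (p & ~r)))) = {s : some successor in {t0, t1, t2, t5, t6}} = {t0, t1, t2, t3, t5, t6, t7}
t4 ∉ Sat(EX (a -> (AX (p & ~r)))) = {t0, t1, t2, t3, t5, t6, t7}, so the formula does not hold at t4.

No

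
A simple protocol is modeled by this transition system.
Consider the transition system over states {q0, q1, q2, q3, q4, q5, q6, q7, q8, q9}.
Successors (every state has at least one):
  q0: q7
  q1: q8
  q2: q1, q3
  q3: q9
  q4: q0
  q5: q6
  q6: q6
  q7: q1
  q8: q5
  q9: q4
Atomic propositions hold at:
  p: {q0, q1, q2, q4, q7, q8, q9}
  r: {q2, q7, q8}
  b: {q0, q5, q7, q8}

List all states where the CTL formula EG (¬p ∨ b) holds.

Sat(¬p) = {q3, q5, q6}
Sat(¬p ∨ b) = {q0, q3, q5, q6, q7, q8}
EG (¬p ∨ b): greatest fixpoint, start Z0 = {q0, q3, q5, q6, q7, q8}, keep only states in Sat with some successor in Z. Z1 = {q0, q5, q6, q8}; Z2 = {q5, q6, q8}; fixed.
Sat(EG (¬p ∨ b)) = {q5, q6, q8}

{q5, q6, q8}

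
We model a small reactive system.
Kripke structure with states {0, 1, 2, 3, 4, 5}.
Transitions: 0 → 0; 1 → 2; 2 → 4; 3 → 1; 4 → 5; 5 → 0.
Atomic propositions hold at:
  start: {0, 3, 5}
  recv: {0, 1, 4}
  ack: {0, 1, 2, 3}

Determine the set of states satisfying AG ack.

AG ack: greatest fixpoint, start Z0 = {0, 1, 2, 3}, keep only states in Sat with every successor in Z. Z1 = {0, 1, 3}; Z2 = {0, 3}; Z3 = {0}; fixed.
Sat(AG ack) = {0}

{0}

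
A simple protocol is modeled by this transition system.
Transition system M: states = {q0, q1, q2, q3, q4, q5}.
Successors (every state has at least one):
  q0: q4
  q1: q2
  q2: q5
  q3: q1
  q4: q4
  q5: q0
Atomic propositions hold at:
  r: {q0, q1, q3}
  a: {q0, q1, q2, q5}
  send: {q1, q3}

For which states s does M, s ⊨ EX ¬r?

Sat(¬r) = {q2, q4, q5}
Sat(EX ¬r) = {s : some successor in {q2, q4, q5}} = {q0, q1, q2, q4}

{q0, q1, q2, q4}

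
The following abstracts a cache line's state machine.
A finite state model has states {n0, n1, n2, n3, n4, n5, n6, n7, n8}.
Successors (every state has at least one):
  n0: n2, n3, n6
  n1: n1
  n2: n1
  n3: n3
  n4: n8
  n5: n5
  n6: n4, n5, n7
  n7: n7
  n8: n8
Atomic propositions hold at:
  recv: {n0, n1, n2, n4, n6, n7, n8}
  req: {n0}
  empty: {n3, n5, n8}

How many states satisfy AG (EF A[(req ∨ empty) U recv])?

Sat(req ∨ empty) = {n0, n3, n5, n8}
A[(req ∨ empty) U recv]: least fixpoint, start Z0 = Sat(recv) = {n0, n1, n2, n4, n6, n7, n8}, add states in Sat(req ∨ empty) with every successor in Z. Already a fixed point.
Sat(A[(req ∨ empty) U recv]) = {n0, n1, n2, n4, n6, n7, n8}
EF A[(req ∨ empty) U recv]: least fixpoint, start Z0 = {n0, n1, n2, n4, n6, n7, n8}, add states with some successor in Z. Already a fixed point.
Sat(EF A[(req ∨ empty) U recv]) = {n0, n1, n2, n4, n6, n7, n8}
AG (EF A[(req ∨ empty) U recv]): greatest fixpoint, start Z0 = {n0, n1, n2, n4, n6, n7, n8}, keep only states in Sat with every successor in Z. Z1 = {n1, n2, n4, n7, n8}; fixed.
Sat(AG (EF A[(req ∨ empty) U recv])) = {n1, n2, n4, n7, n8}
|Sat(AG (EF A[(req ∨ empty) U recv]))| = |{n1, n2, n4, n7, n8}| = 5.

5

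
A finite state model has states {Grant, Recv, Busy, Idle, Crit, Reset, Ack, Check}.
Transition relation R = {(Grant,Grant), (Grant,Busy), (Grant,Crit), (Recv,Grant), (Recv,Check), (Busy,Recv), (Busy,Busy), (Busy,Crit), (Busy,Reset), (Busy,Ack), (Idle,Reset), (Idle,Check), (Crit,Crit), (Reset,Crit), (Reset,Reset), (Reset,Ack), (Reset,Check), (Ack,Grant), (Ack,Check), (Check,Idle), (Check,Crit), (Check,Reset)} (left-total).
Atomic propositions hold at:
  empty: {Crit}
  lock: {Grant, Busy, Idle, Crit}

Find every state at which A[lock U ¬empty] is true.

{Grant, Recv, Busy, Idle, Reset, Ack, Check}

Sat(¬empty) = {Grant, Recv, Busy, Idle, Reset, Ack, Check}
A[lock U ¬empty]: least fixpoint, start Z0 = Sat(¬empty) = {Grant, Recv, Busy, Idle, Reset, Ack, Check}, add states in Sat(lock) with every successor in Z. Already a fixed point.
Sat(A[lock U ¬empty]) = {Grant, Recv, Busy, Idle, Reset, Ack, Check}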